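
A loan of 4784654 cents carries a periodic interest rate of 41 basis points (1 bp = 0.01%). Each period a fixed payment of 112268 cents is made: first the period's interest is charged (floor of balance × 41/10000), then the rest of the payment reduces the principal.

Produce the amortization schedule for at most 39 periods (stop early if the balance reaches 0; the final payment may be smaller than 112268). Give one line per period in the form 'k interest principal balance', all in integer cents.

1 19617 92651 4692003
2 19237 93031 4598972
3 18855 93413 4505559
4 18472 93796 4411763
5 18088 94180 4317583
6 17702 94566 4223017
7 17314 94954 4128063
8 16925 95343 4032720
9 16534 95734 3936986
10 16141 96127 3840859
11 15747 96521 3744338
12 15351 96917 3647421
13 14954 97314 3550107
14 14555 97713 3452394
15 14154 98114 3354280
16 13752 98516 3255764
17 13348 98920 3156844
18 12943 99325 3057519
19 12535 99733 2957786
20 12126 100142 2857644
21 11716 100552 2757092
22 11304 100964 2656128
23 10890 101378 2554750
24 10474 101794 2452956
25 10057 102211 2350745
26 9638 102630 2248115
27 9217 103051 2145064
28 8794 103474 2041590
29 8370 103898 1937692
30 7944 104324 1833368
31 7516 104752 1728616
32 7087 105181 1623435
33 6656 105612 1517823
34 6223 106045 1411778
35 5788 106480 1305298
36 5351 106917 1198381
37 4913 107355 1091026
38 4473 107795 983231
39 4031 108237 874994

1. interest=⌊4784654·41/10000⌋=19617; principal=112268-19617=92651; balance=4784654-92651=4692003
2. interest=⌊4692003·41/10000⌋=19237; principal=112268-19237=93031; balance=4692003-93031=4598972
3. interest=⌊4598972·41/10000⌋=18855; principal=112268-18855=93413; balance=4598972-93413=4505559
4. interest=⌊4505559·41/10000⌋=18472; principal=112268-18472=93796; balance=4505559-93796=4411763
5. interest=⌊4411763·41/10000⌋=18088; principal=112268-18088=94180; balance=4411763-94180=4317583
6. interest=⌊4317583·41/10000⌋=17702; principal=112268-17702=94566; balance=4317583-94566=4223017
7. interest=⌊4223017·41/10000⌋=17314; principal=112268-17314=94954; balance=4223017-94954=4128063
8. interest=⌊4128063·41/10000⌋=16925; principal=112268-16925=95343; balance=4128063-95343=4032720
9. interest=⌊4032720·41/10000⌋=16534; principal=112268-16534=95734; balance=4032720-95734=3936986
10. interest=⌊3936986·41/10000⌋=16141; principal=112268-16141=96127; balance=3936986-96127=3840859
11. interest=⌊3840859·41/10000⌋=15747; principal=112268-15747=96521; balance=3840859-96521=3744338
12. interest=⌊3744338·41/10000⌋=15351; principal=112268-15351=96917; balance=3744338-96917=3647421
13. interest=⌊3647421·41/10000⌋=14954; principal=112268-14954=97314; balance=3647421-97314=3550107
14. interest=⌊3550107·41/10000⌋=14555; principal=112268-14555=97713; balance=3550107-97713=3452394
15. interest=⌊3452394·41/10000⌋=14154; principal=112268-14154=98114; balance=3452394-98114=3354280
16. interest=⌊3354280·41/10000⌋=13752; principal=112268-13752=98516; balance=3354280-98516=3255764
17. interest=⌊3255764·41/10000⌋=13348; principal=112268-13348=98920; balance=3255764-98920=3156844
18. interest=⌊3156844·41/10000⌋=12943; principal=112268-12943=99325; balance=3156844-99325=3057519
19. interest=⌊3057519·41/10000⌋=12535; principal=112268-12535=99733; balance=3057519-99733=2957786
20. interest=⌊2957786·41/10000⌋=12126; principal=112268-12126=100142; balance=2957786-100142=2857644
21. interest=⌊2857644·41/10000⌋=11716; principal=112268-11716=100552; balance=2857644-100552=2757092
22. interest=⌊2757092·41/10000⌋=11304; principal=112268-11304=100964; balance=2757092-100964=2656128
23. interest=⌊2656128·41/10000⌋=10890; principal=112268-10890=101378; balance=2656128-101378=2554750
24. interest=⌊2554750·41/10000⌋=10474; principal=112268-10474=101794; balance=2554750-101794=2452956
25. interest=⌊2452956·41/10000⌋=10057; principal=112268-10057=102211; balance=2452956-102211=2350745
26. interest=⌊2350745·41/10000⌋=9638; principal=112268-9638=102630; balance=2350745-102630=2248115
27. interest=⌊2248115·41/10000⌋=9217; principal=112268-9217=103051; balance=2248115-103051=2145064
28. interest=⌊2145064·41/10000⌋=8794; principal=112268-8794=103474; balance=2145064-103474=2041590
29. interest=⌊2041590·41/10000⌋=8370; principal=112268-8370=103898; balance=2041590-103898=1937692
30. interest=⌊1937692·41/10000⌋=7944; principal=112268-7944=104324; balance=1937692-104324=1833368
31. interest=⌊1833368·41/10000⌋=7516; principal=112268-7516=104752; balance=1833368-104752=1728616
32. interest=⌊1728616·41/10000⌋=7087; principal=112268-7087=105181; balance=1728616-105181=1623435
33. interest=⌊1623435·41/10000⌋=6656; principal=112268-6656=105612; balance=1623435-105612=1517823
34. interest=⌊1517823·41/10000⌋=6223; principal=112268-6223=106045; balance=1517823-106045=1411778
35. interest=⌊1411778·41/10000⌋=5788; principal=112268-5788=106480; balance=1411778-106480=1305298
36. interest=⌊1305298·41/10000⌋=5351; principal=112268-5351=106917; balance=1305298-106917=1198381
37. interest=⌊1198381·41/10000⌋=4913; principal=112268-4913=107355; balance=1198381-107355=1091026
38. interest=⌊1091026·41/10000⌋=4473; principal=112268-4473=107795; balance=1091026-107795=983231
39. interest=⌊983231·41/10000⌋=4031; principal=112268-4031=108237; balance=983231-108237=874994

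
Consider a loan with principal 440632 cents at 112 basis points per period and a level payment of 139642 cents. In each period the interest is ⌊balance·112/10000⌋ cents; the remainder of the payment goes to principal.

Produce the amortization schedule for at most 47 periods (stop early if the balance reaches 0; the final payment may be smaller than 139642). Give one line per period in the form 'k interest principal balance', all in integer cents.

1. interest=⌊440632·112/10000⌋=4935; principal=139642-4935=134707; balance=440632-134707=305925
2. interest=⌊305925·112/10000⌋=3426; principal=139642-3426=136216; balance=305925-136216=169709
3. interest=⌊169709·112/10000⌋=1900; principal=139642-1900=137742; balance=169709-137742=31967
4. interest=⌊31967·112/10000⌋=358; principal=min(139642-358,31967)=31967; balance=31967-31967=0

1 4935 134707 305925
2 3426 136216 169709
3 1900 137742 31967
4 358 31967 0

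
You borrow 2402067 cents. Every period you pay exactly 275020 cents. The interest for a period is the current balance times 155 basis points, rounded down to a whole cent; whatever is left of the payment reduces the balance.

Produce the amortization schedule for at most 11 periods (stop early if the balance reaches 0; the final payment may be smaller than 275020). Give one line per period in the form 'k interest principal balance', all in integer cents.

1 37232 237788 2164279
2 33546 241474 1922805
3 29803 245217 1677588
4 26002 249018 1428570
5 22142 252878 1175692
6 18223 256797 918895
7 14242 260778 658117
8 10200 264820 393297
9 6096 268924 124373
10 1927 124373 0

1. interest=⌊2402067·155/10000⌋=37232; principal=275020-37232=237788; balance=2402067-237788=2164279
2. interest=⌊2164279·155/10000⌋=33546; principal=275020-33546=241474; balance=2164279-241474=1922805
3. interest=⌊1922805·155/10000⌋=29803; principal=275020-29803=245217; balance=1922805-245217=1677588
4. interest=⌊1677588·155/10000⌋=26002; principal=275020-26002=249018; balance=1677588-249018=1428570
5. interest=⌊1428570·155/10000⌋=22142; principal=275020-22142=252878; balance=1428570-252878=1175692
6. interest=⌊1175692·155/10000⌋=18223; principal=275020-18223=256797; balance=1175692-256797=918895
7. interest=⌊918895·155/10000⌋=14242; principal=275020-14242=260778; balance=918895-260778=658117
8. interest=⌊658117·155/10000⌋=10200; principal=275020-10200=264820; balance=658117-264820=393297
9. interest=⌊393297·155/10000⌋=6096; principal=275020-6096=268924; balance=393297-268924=124373
10. interest=⌊124373·155/10000⌋=1927; principal=min(275020-1927,124373)=124373; balance=124373-124373=0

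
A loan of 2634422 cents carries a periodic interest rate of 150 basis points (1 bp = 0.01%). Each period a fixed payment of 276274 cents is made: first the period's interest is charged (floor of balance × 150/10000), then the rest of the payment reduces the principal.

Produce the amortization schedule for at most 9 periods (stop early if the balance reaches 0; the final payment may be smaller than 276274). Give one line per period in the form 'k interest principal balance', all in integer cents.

1. interest=⌊2634422·150/10000⌋=39516; principal=276274-39516=236758; balance=2634422-236758=2397664
2. interest=⌊2397664·150/10000⌋=35964; principal=276274-35964=240310; balance=2397664-240310=2157354
3. interest=⌊2157354·150/10000⌋=32360; principal=276274-32360=243914; balance=2157354-243914=1913440
4. interest=⌊1913440·150/10000⌋=28701; principal=276274-28701=247573; balance=1913440-247573=1665867
5. interest=⌊1665867·150/10000⌋=24988; principal=276274-24988=251286; balance=1665867-251286=1414581
6. interest=⌊1414581·150/10000⌋=21218; principal=276274-21218=255056; balance=1414581-255056=1159525
7. interest=⌊1159525·150/10000⌋=17392; principal=276274-17392=258882; balance=1159525-258882=900643
8. interest=⌊900643·150/10000⌋=13509; principal=276274-13509=262765; balance=900643-262765=637878
9. interest=⌊637878·150/10000⌋=9568; principal=276274-9568=266706; balance=637878-266706=371172

1 39516 236758 2397664
2 35964 240310 2157354
3 32360 243914 1913440
4 28701 247573 1665867
5 24988 251286 1414581
6 21218 255056 1159525
7 17392 258882 900643
8 13509 262765 637878
9 9568 266706 371172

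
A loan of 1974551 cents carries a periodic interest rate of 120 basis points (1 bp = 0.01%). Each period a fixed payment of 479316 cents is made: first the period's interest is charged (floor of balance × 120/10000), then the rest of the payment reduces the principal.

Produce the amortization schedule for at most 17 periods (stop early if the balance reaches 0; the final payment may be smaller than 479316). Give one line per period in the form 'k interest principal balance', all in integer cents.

1 23694 455622 1518929
2 18227 461089 1057840
3 12694 466622 591218
4 7094 472222 118996
5 1427 118996 0

1. interest=⌊1974551·120/10000⌋=23694; principal=479316-23694=455622; balance=1974551-455622=1518929
2. interest=⌊1518929·120/10000⌋=18227; principal=479316-18227=461089; balance=1518929-461089=1057840
3. interest=⌊1057840·120/10000⌋=12694; principal=479316-12694=466622; balance=1057840-466622=591218
4. interest=⌊591218·120/10000⌋=7094; principal=479316-7094=472222; balance=591218-472222=118996
5. interest=⌊118996·120/10000⌋=1427; principal=min(479316-1427,118996)=118996; balance=118996-118996=0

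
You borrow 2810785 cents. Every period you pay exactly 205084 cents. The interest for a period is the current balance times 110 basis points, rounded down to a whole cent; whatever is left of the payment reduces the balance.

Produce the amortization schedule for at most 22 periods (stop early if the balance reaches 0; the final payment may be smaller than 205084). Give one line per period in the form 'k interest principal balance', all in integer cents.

1 30918 174166 2636619
2 29002 176082 2460537
3 27065 178019 2282518
4 25107 179977 2102541
5 23127 181957 1920584
6 21126 183958 1736626
7 19102 185982 1550644
8 17057 188027 1362617
9 14988 190096 1172521
10 12897 192187 980334
11 10783 194301 786033
12 8646 196438 589595
13 6485 198599 390996
14 4300 200784 190212
15 2092 190212 0

1. interest=⌊2810785·110/10000⌋=30918; principal=205084-30918=174166; balance=2810785-174166=2636619
2. interest=⌊2636619·110/10000⌋=29002; principal=205084-29002=176082; balance=2636619-176082=2460537
3. interest=⌊2460537·110/10000⌋=27065; principal=205084-27065=178019; balance=2460537-178019=2282518
4. interest=⌊2282518·110/10000⌋=25107; principal=205084-25107=179977; balance=2282518-179977=2102541
5. interest=⌊2102541·110/10000⌋=23127; principal=205084-23127=181957; balance=2102541-181957=1920584
6. interest=⌊1920584·110/10000⌋=21126; principal=205084-21126=183958; balance=1920584-183958=1736626
7. interest=⌊1736626·110/10000⌋=19102; principal=205084-19102=185982; balance=1736626-185982=1550644
8. interest=⌊1550644·110/10000⌋=17057; principal=205084-17057=188027; balance=1550644-188027=1362617
9. interest=⌊1362617·110/10000⌋=14988; principal=205084-14988=190096; balance=1362617-190096=1172521
10. interest=⌊1172521·110/10000⌋=12897; principal=205084-12897=192187; balance=1172521-192187=980334
11. interest=⌊980334·110/10000⌋=10783; principal=205084-10783=194301; balance=980334-194301=786033
12. interest=⌊786033·110/10000⌋=8646; principal=205084-8646=196438; balance=786033-196438=589595
13. interest=⌊589595·110/10000⌋=6485; principal=205084-6485=198599; balance=589595-198599=390996
14. interest=⌊390996·110/10000⌋=4300; principal=205084-4300=200784; balance=390996-200784=190212
15. interest=⌊190212·110/10000⌋=2092; principal=min(205084-2092,190212)=190212; balance=190212-190212=0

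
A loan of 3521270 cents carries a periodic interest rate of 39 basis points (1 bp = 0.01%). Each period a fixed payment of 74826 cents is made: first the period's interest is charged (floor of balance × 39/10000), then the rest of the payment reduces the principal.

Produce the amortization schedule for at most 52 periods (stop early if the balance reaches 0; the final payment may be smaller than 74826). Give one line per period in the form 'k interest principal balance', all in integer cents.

1. interest=⌊3521270·39/10000⌋=13732; principal=74826-13732=61094; balance=3521270-61094=3460176
2. interest=⌊3460176·39/10000⌋=13494; principal=74826-13494=61332; balance=3460176-61332=3398844
3. interest=⌊3398844·39/10000⌋=13255; principal=74826-13255=61571; balance=3398844-61571=3337273
4. interest=⌊3337273·39/10000⌋=13015; principal=74826-13015=61811; balance=3337273-61811=3275462
5. interest=⌊3275462·39/10000⌋=12774; principal=74826-12774=62052; balance=3275462-62052=3213410
6. interest=⌊3213410·39/10000⌋=12532; principal=74826-12532=62294; balance=3213410-62294=3151116
7. interest=⌊3151116·39/10000⌋=12289; principal=74826-12289=62537; balance=3151116-62537=3088579
8. interest=⌊3088579·39/10000⌋=12045; principal=74826-12045=62781; balance=3088579-62781=3025798
9. interest=⌊3025798·39/10000⌋=11800; principal=74826-11800=63026; balance=3025798-63026=2962772
10. interest=⌊2962772·39/10000⌋=11554; principal=74826-11554=63272; balance=2962772-63272=2899500
11. interest=⌊2899500·39/10000⌋=11308; principal=74826-11308=63518; balance=2899500-63518=2835982
12. interest=⌊2835982·39/10000⌋=11060; principal=74826-11060=63766; balance=2835982-63766=2772216
13. interest=⌊2772216·39/10000⌋=10811; principal=74826-10811=64015; balance=2772216-64015=2708201
14. interest=⌊2708201·39/10000⌋=10561; principal=74826-10561=64265; balance=2708201-64265=2643936
15. interest=⌊2643936·39/10000⌋=10311; principal=74826-10311=64515; balance=2643936-64515=2579421
16. interest=⌊2579421·39/10000⌋=10059; principal=74826-10059=64767; balance=2579421-64767=2514654
17. interest=⌊2514654·39/10000⌋=9807; principal=74826-9807=65019; balance=2514654-65019=2449635
18. interest=⌊2449635·39/10000⌋=9553; principal=74826-9553=65273; balance=2449635-65273=2384362
19. interest=⌊2384362·39/10000⌋=9299; principal=74826-9299=65527; balance=2384362-65527=2318835
20. interest=⌊2318835·39/10000⌋=9043; principal=74826-9043=65783; balance=2318835-65783=2253052
21. interest=⌊2253052·39/10000⌋=8786; principal=74826-8786=66040; balance=2253052-66040=2187012
22. interest=⌊2187012·39/10000⌋=8529; principal=74826-8529=66297; balance=2187012-66297=2120715
23. interest=⌊2120715·39/10000⌋=8270; principal=74826-8270=66556; balance=2120715-66556=2054159
24. interest=⌊2054159·39/10000⌋=8011; principal=74826-8011=66815; balance=2054159-66815=1987344
25. interest=⌊1987344·39/10000⌋=7750; principal=74826-7750=67076; balance=1987344-67076=1920268
26. interest=⌊1920268·39/10000⌋=7489; principal=74826-7489=67337; balance=1920268-67337=1852931
27. interest=⌊1852931·39/10000⌋=7226; principal=74826-7226=67600; balance=1852931-67600=1785331
28. interest=⌊1785331·39/10000⌋=6962; principal=74826-6962=67864; balance=1785331-67864=1717467
29. interest=⌊1717467·39/10000⌋=6698; principal=74826-6698=68128; balance=1717467-68128=1649339
30. interest=⌊1649339·39/10000⌋=6432; principal=74826-6432=68394; balance=1649339-68394=1580945
31. interest=⌊1580945·39/10000⌋=6165; principal=74826-6165=68661; balance=1580945-68661=1512284
32. interest=⌊1512284·39/10000⌋=5897; principal=74826-5897=68929; balance=1512284-68929=1443355
33. interest=⌊1443355·39/10000⌋=5629; principal=74826-5629=69197; balance=1443355-69197=1374158
34. interest=⌊1374158·39/10000⌋=5359; principal=74826-5359=69467; balance=1374158-69467=1304691
35. interest=⌊1304691·39/10000⌋=5088; principal=74826-5088=69738; balance=1304691-69738=1234953
36. interest=⌊1234953·39/10000⌋=4816; principal=74826-4816=70010; balance=1234953-70010=1164943
37. interest=⌊1164943·39/10000⌋=4543; principal=74826-4543=70283; balance=1164943-70283=1094660
38. interest=⌊1094660·39/10000⌋=4269; principal=74826-4269=70557; balance=1094660-70557=1024103
39. interest=⌊1024103·39/10000⌋=3994; principal=74826-3994=70832; balance=1024103-70832=953271
40. interest=⌊953271·39/10000⌋=3717; principal=74826-3717=71109; balance=953271-71109=882162
41. interest=⌊882162·39/10000⌋=3440; principal=74826-3440=71386; balance=882162-71386=810776
42. interest=⌊810776·39/10000⌋=3162; principal=74826-3162=71664; balance=810776-71664=739112
43. interest=⌊739112·39/10000⌋=2882; principal=74826-2882=71944; balance=739112-71944=667168
44. interest=⌊667168·39/10000⌋=2601; principal=74826-2601=72225; balance=667168-72225=594943
45. interest=⌊594943·39/10000⌋=2320; principal=74826-2320=72506; balance=594943-72506=522437
46. interest=⌊522437·39/10000⌋=2037; principal=74826-2037=72789; balance=522437-72789=449648
47. interest=⌊449648·39/10000⌋=1753; principal=74826-1753=73073; balance=449648-73073=376575
48. interest=⌊376575·39/10000⌋=1468; principal=74826-1468=73358; balance=376575-73358=303217
49. interest=⌊303217·39/10000⌋=1182; principal=74826-1182=73644; balance=303217-73644=229573
50. interest=⌊229573·39/10000⌋=895; principal=74826-895=73931; balance=229573-73931=155642
51. interest=⌊155642·39/10000⌋=607; principal=74826-607=74219; balance=155642-74219=81423
52. interest=⌊81423·39/10000⌋=317; principal=74826-317=74509; balance=81423-74509=6914

1 13732 61094 3460176
2 13494 61332 3398844
3 13255 61571 3337273
4 13015 61811 3275462
5 12774 62052 3213410
6 12532 62294 3151116
7 12289 62537 3088579
8 12045 62781 3025798
9 11800 63026 2962772
10 11554 63272 2899500
11 11308 63518 2835982
12 11060 63766 2772216
13 10811 64015 2708201
14 10561 64265 2643936
15 10311 64515 2579421
16 10059 64767 2514654
17 9807 65019 2449635
18 9553 65273 2384362
19 9299 65527 2318835
20 9043 65783 2253052
21 8786 66040 2187012
22 8529 66297 2120715
23 8270 66556 2054159
24 8011 66815 1987344
25 7750 67076 1920268
26 7489 67337 1852931
27 7226 67600 1785331
28 6962 67864 1717467
29 6698 68128 1649339
30 6432 68394 1580945
31 6165 68661 1512284
32 5897 68929 1443355
33 5629 69197 1374158
34 5359 69467 1304691
35 5088 69738 1234953
36 4816 70010 1164943
37 4543 70283 1094660
38 4269 70557 1024103
39 3994 70832 953271
40 3717 71109 882162
41 3440 71386 810776
42 3162 71664 739112
43 2882 71944 667168
44 2601 72225 594943
45 2320 72506 522437
46 2037 72789 449648
47 1753 73073 376575
48 1468 73358 303217
49 1182 73644 229573
50 895 73931 155642
51 607 74219 81423
52 317 74509 6914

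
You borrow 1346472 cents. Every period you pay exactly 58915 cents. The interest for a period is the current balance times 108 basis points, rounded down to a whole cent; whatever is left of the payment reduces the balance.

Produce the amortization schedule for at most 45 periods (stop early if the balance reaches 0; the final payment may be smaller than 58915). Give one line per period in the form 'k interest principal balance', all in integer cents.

1. interest=⌊1346472·108/10000⌋=14541; principal=58915-14541=44374; balance=1346472-44374=1302098
2. interest=⌊1302098·108/10000⌋=14062; principal=58915-14062=44853; balance=1302098-44853=1257245
3. interest=⌊1257245·108/10000⌋=13578; principal=58915-13578=45337; balance=1257245-45337=1211908
4. interest=⌊1211908·108/10000⌋=13088; principal=58915-13088=45827; balance=1211908-45827=1166081
5. interest=⌊1166081·108/10000⌋=12593; principal=58915-12593=46322; balance=1166081-46322=1119759
6. interest=⌊1119759·108/10000⌋=12093; principal=58915-12093=46822; balance=1119759-46822=1072937
7. interest=⌊1072937·108/10000⌋=11587; principal=58915-11587=47328; balance=1072937-47328=1025609
8. interest=⌊1025609·108/10000⌋=11076; principal=58915-11076=47839; balance=1025609-47839=977770
9. interest=⌊977770·108/10000⌋=10559; principal=58915-10559=48356; balance=977770-48356=929414
10. interest=⌊929414·108/10000⌋=10037; principal=58915-10037=48878; balance=929414-48878=880536
11. interest=⌊880536·108/10000⌋=9509; principal=58915-9509=49406; balance=880536-49406=831130
12. interest=⌊831130·108/10000⌋=8976; principal=58915-8976=49939; balance=831130-49939=781191
13. interest=⌊781191·108/10000⌋=8436; principal=58915-8436=50479; balance=781191-50479=730712
14. interest=⌊730712·108/10000⌋=7891; principal=58915-7891=51024; balance=730712-51024=679688
15. interest=⌊679688·108/10000⌋=7340; principal=58915-7340=51575; balance=679688-51575=628113
16. interest=⌊628113·108/10000⌋=6783; principal=58915-6783=52132; balance=628113-52132=575981
17. interest=⌊575981·108/10000⌋=6220; principal=58915-6220=52695; balance=575981-52695=523286
18. interest=⌊523286·108/10000⌋=5651; principal=58915-5651=53264; balance=523286-53264=470022
19. interest=⌊470022·108/10000⌋=5076; principal=58915-5076=53839; balance=470022-53839=416183
20. interest=⌊416183·108/10000⌋=4494; principal=58915-4494=54421; balance=416183-54421=361762
21. interest=⌊361762·108/10000⌋=3907; principal=58915-3907=55008; balance=361762-55008=306754
22. interest=⌊306754·108/10000⌋=3312; principal=58915-3312=55603; balance=306754-55603=251151
23. interest=⌊251151·108/10000⌋=2712; principal=58915-2712=56203; balance=251151-56203=194948
24. interest=⌊194948·108/10000⌋=2105; principal=58915-2105=56810; balance=194948-56810=138138
25. interest=⌊138138·108/10000⌋=1491; principal=58915-1491=57424; balance=138138-57424=80714
26. interest=⌊80714·108/10000⌋=871; principal=58915-871=58044; balance=80714-58044=22670
27. interest=⌊22670·108/10000⌋=244; principal=min(58915-244,22670)=22670; balance=22670-22670=0

1 14541 44374 1302098
2 14062 44853 1257245
3 13578 45337 1211908
4 13088 45827 1166081
5 12593 46322 1119759
6 12093 46822 1072937
7 11587 47328 1025609
8 11076 47839 977770
9 10559 48356 929414
10 10037 48878 880536
11 9509 49406 831130
12 8976 49939 781191
13 8436 50479 730712
14 7891 51024 679688
15 7340 51575 628113
16 6783 52132 575981
17 6220 52695 523286
18 5651 53264 470022
19 5076 53839 416183
20 4494 54421 361762
21 3907 55008 306754
22 3312 55603 251151
23 2712 56203 194948
24 2105 56810 138138
25 1491 57424 80714
26 871 58044 22670
27 244 22670 0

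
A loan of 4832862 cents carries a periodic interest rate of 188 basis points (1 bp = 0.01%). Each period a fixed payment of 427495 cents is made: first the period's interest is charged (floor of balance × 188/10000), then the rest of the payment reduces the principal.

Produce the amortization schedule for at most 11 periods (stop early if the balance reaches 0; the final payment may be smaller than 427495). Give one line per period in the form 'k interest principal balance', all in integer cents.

1. interest=⌊4832862·188/10000⌋=90857; principal=427495-90857=336638; balance=4832862-336638=4496224
2. interest=⌊4496224·188/10000⌋=84529; principal=427495-84529=342966; balance=4496224-342966=4153258
3. interest=⌊4153258·188/10000⌋=78081; principal=427495-78081=349414; balance=4153258-349414=3803844
4. interest=⌊3803844·188/10000⌋=71512; principal=427495-71512=355983; balance=3803844-355983=3447861
5. interest=⌊3447861·188/10000⌋=64819; principal=427495-64819=362676; balance=3447861-362676=3085185
6. interest=⌊3085185·188/10000⌋=58001; principal=427495-58001=369494; balance=3085185-369494=2715691
7. interest=⌊2715691·188/10000⌋=51054; principal=427495-51054=376441; balance=2715691-376441=2339250
8. interest=⌊2339250·188/10000⌋=43977; principal=427495-43977=383518; balance=2339250-383518=1955732
9. interest=⌊1955732·188/10000⌋=36767; principal=427495-36767=390728; balance=1955732-390728=1565004
10. interest=⌊1565004·188/10000⌋=29422; principal=427495-29422=398073; balance=1565004-398073=1166931
11. interest=⌊1166931·188/10000⌋=21938; principal=427495-21938=405557; balance=1166931-405557=761374

1 90857 336638 4496224
2 84529 342966 4153258
3 78081 349414 3803844
4 71512 355983 3447861
5 64819 362676 3085185
6 58001 369494 2715691
7 51054 376441 2339250
8 43977 383518 1955732
9 36767 390728 1565004
10 29422 398073 1166931
11 21938 405557 761374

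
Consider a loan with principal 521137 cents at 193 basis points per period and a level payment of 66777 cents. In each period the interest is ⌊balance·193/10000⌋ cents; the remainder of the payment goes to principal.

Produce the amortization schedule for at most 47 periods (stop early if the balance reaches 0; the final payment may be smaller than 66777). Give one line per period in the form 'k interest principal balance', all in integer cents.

1 10057 56720 464417
2 8963 57814 406603
3 7847 58930 347673
4 6710 60067 287606
5 5550 61227 226379
6 4369 62408 163971
7 3164 63613 100358
8 1936 64841 35517
9 685 35517 0

1. interest=⌊521137·193/10000⌋=10057; principal=66777-10057=56720; balance=521137-56720=464417
2. interest=⌊464417·193/10000⌋=8963; principal=66777-8963=57814; balance=464417-57814=406603
3. interest=⌊406603·193/10000⌋=7847; principal=66777-7847=58930; balance=406603-58930=347673
4. interest=⌊347673·193/10000⌋=6710; principal=66777-6710=60067; balance=347673-60067=287606
5. interest=⌊287606·193/10000⌋=5550; principal=66777-5550=61227; balance=287606-61227=226379
6. interest=⌊226379·193/10000⌋=4369; principal=66777-4369=62408; balance=226379-62408=163971
7. interest=⌊163971·193/10000⌋=3164; principal=66777-3164=63613; balance=163971-63613=100358
8. interest=⌊100358·193/10000⌋=1936; principal=66777-1936=64841; balance=100358-64841=35517
9. interest=⌊35517·193/10000⌋=685; principal=min(66777-685,35517)=35517; balance=35517-35517=0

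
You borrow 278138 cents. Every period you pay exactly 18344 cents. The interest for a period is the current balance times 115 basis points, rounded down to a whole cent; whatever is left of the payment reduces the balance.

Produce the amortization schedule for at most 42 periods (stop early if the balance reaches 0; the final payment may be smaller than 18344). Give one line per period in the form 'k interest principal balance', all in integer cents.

1 3198 15146 262992
2 3024 15320 247672
3 2848 15496 232176
4 2670 15674 216502
5 2489 15855 200647
6 2307 16037 184610
7 2123 16221 168389
8 1936 16408 151981
9 1747 16597 135384
10 1556 16788 118596
11 1363 16981 101615
12 1168 17176 84439
13 971 17373 67066
14 771 17573 49493
15 569 17775 31718
16 364 17980 13738
17 157 13738 0

1. interest=⌊278138·115/10000⌋=3198; principal=18344-3198=15146; balance=278138-15146=262992
2. interest=⌊262992·115/10000⌋=3024; principal=18344-3024=15320; balance=262992-15320=247672
3. interest=⌊247672·115/10000⌋=2848; principal=18344-2848=15496; balance=247672-15496=232176
4. interest=⌊232176·115/10000⌋=2670; principal=18344-2670=15674; balance=232176-15674=216502
5. interest=⌊216502·115/10000⌋=2489; principal=18344-2489=15855; balance=216502-15855=200647
6. interest=⌊200647·115/10000⌋=2307; principal=18344-2307=16037; balance=200647-16037=184610
7. interest=⌊184610·115/10000⌋=2123; principal=18344-2123=16221; balance=184610-16221=168389
8. interest=⌊168389·115/10000⌋=1936; principal=18344-1936=16408; balance=168389-16408=151981
9. interest=⌊151981·115/10000⌋=1747; principal=18344-1747=16597; balance=151981-16597=135384
10. interest=⌊135384·115/10000⌋=1556; principal=18344-1556=16788; balance=135384-16788=118596
11. interest=⌊118596·115/10000⌋=1363; principal=18344-1363=16981; balance=118596-16981=101615
12. interest=⌊101615·115/10000⌋=1168; principal=18344-1168=17176; balance=101615-17176=84439
13. interest=⌊84439·115/10000⌋=971; principal=18344-971=17373; balance=84439-17373=67066
14. interest=⌊67066·115/10000⌋=771; principal=18344-771=17573; balance=67066-17573=49493
15. interest=⌊49493·115/10000⌋=569; principal=18344-569=17775; balance=49493-17775=31718
16. interest=⌊31718·115/10000⌋=364; principal=18344-364=17980; balance=31718-17980=13738
17. interest=⌊13738·115/10000⌋=157; principal=min(18344-157,13738)=13738; balance=13738-13738=0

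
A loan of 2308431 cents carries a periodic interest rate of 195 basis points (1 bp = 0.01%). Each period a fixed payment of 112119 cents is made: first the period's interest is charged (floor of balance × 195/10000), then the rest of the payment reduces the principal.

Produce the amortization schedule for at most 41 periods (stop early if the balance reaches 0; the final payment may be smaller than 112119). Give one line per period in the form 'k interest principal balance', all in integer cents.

1. interest=⌊2308431·195/10000⌋=45014; principal=112119-45014=67105; balance=2308431-67105=2241326
2. interest=⌊2241326·195/10000⌋=43705; principal=112119-43705=68414; balance=2241326-68414=2172912
3. interest=⌊2172912·195/10000⌋=42371; principal=112119-42371=69748; balance=2172912-69748=2103164
4. interest=⌊2103164·195/10000⌋=41011; principal=112119-41011=71108; balance=2103164-71108=2032056
5. interest=⌊2032056·195/10000⌋=39625; principal=112119-39625=72494; balance=2032056-72494=1959562
6. interest=⌊1959562·195/10000⌋=38211; principal=112119-38211=73908; balance=1959562-73908=1885654
7. interest=⌊1885654·195/10000⌋=36770; principal=112119-36770=75349; balance=1885654-75349=1810305
8. interest=⌊1810305·195/10000⌋=35300; principal=112119-35300=76819; balance=1810305-76819=1733486
9. interest=⌊1733486·195/10000⌋=33802; principal=112119-33802=78317; balance=1733486-78317=1655169
10. interest=⌊1655169·195/10000⌋=32275; principal=112119-32275=79844; balance=1655169-79844=1575325
11. interest=⌊1575325·195/10000⌋=30718; principal=112119-30718=81401; balance=1575325-81401=1493924
12. interest=⌊1493924·195/10000⌋=29131; principal=112119-29131=82988; balance=1493924-82988=1410936
13. interest=⌊1410936·195/10000⌋=27513; principal=112119-27513=84606; balance=1410936-84606=1326330
14. interest=⌊1326330·195/10000⌋=25863; principal=112119-25863=86256; balance=1326330-86256=1240074
15. interest=⌊1240074·195/10000⌋=24181; principal=112119-24181=87938; balance=1240074-87938=1152136
16. interest=⌊1152136·195/10000⌋=22466; principal=112119-22466=89653; balance=1152136-89653=1062483
17. interest=⌊1062483·195/10000⌋=20718; principal=112119-20718=91401; balance=1062483-91401=971082
18. interest=⌊971082·195/10000⌋=18936; principal=112119-18936=93183; balance=971082-93183=877899
19. interest=⌊877899·195/10000⌋=17119; principal=112119-17119=95000; balance=877899-95000=782899
20. interest=⌊782899·195/10000⌋=15266; principal=112119-15266=96853; balance=782899-96853=686046
21. interest=⌊686046·195/10000⌋=13377; principal=112119-13377=98742; balance=686046-98742=587304
22. interest=⌊587304·195/10000⌋=11452; principal=112119-11452=100667; balance=587304-100667=486637
23. interest=⌊486637·195/10000⌋=9489; principal=112119-9489=102630; balance=486637-102630=384007
24. interest=⌊384007·195/10000⌋=7488; principal=112119-7488=104631; balance=384007-104631=279376
25. interest=⌊279376·195/10000⌋=5447; principal=112119-5447=106672; balance=279376-106672=172704
26. interest=⌊172704·195/10000⌋=3367; principal=112119-3367=108752; balance=172704-108752=63952
27. interest=⌊63952·195/10000⌋=1247; principal=min(112119-1247,63952)=63952; balance=63952-63952=0

1 45014 67105 2241326
2 43705 68414 2172912
3 42371 69748 2103164
4 41011 71108 2032056
5 39625 72494 1959562
6 38211 73908 1885654
7 36770 75349 1810305
8 35300 76819 1733486
9 33802 78317 1655169
10 32275 79844 1575325
11 30718 81401 1493924
12 29131 82988 1410936
13 27513 84606 1326330
14 25863 86256 1240074
15 24181 87938 1152136
16 22466 89653 1062483
17 20718 91401 971082
18 18936 93183 877899
19 17119 95000 782899
20 15266 96853 686046
21 13377 98742 587304
22 11452 100667 486637
23 9489 102630 384007
24 7488 104631 279376
25 5447 106672 172704
26 3367 108752 63952
27 1247 63952 0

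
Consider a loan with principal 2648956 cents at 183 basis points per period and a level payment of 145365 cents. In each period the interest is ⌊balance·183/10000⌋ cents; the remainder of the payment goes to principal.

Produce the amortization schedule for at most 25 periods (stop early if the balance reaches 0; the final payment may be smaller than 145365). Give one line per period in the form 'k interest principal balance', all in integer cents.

1 48475 96890 2552066
2 46702 98663 2453403
3 44897 100468 2352935
4 43058 102307 2250628
5 41186 104179 2146449
6 39280 106085 2040364
7 37338 108027 1932337
8 35361 110004 1822333
9 33348 112017 1710316
10 31298 114067 1596249
11 29211 116154 1480095
12 27085 118280 1361815
13 24921 120444 1241371
14 22717 122648 1118723
15 20472 124893 993830
16 18187 127178 866652
17 15859 129506 737146
18 13489 131876 605270
19 11076 134289 470981
20 8618 136747 334234
21 6116 139249 194985
22 3568 141797 53188
23 973 53188 0

1. interest=⌊2648956·183/10000⌋=48475; principal=145365-48475=96890; balance=2648956-96890=2552066
2. interest=⌊2552066·183/10000⌋=46702; principal=145365-46702=98663; balance=2552066-98663=2453403
3. interest=⌊2453403·183/10000⌋=44897; principal=145365-44897=100468; balance=2453403-100468=2352935
4. interest=⌊2352935·183/10000⌋=43058; principal=145365-43058=102307; balance=2352935-102307=2250628
5. interest=⌊2250628·183/10000⌋=41186; principal=145365-41186=104179; balance=2250628-104179=2146449
6. interest=⌊2146449·183/10000⌋=39280; principal=145365-39280=106085; balance=2146449-106085=2040364
7. interest=⌊2040364·183/10000⌋=37338; principal=145365-37338=108027; balance=2040364-108027=1932337
8. interest=⌊1932337·183/10000⌋=35361; principal=145365-35361=110004; balance=1932337-110004=1822333
9. interest=⌊1822333·183/10000⌋=33348; principal=145365-33348=112017; balance=1822333-112017=1710316
10. interest=⌊1710316·183/10000⌋=31298; principal=145365-31298=114067; balance=1710316-114067=1596249
11. interest=⌊1596249·183/10000⌋=29211; principal=145365-29211=116154; balance=1596249-116154=1480095
12. interest=⌊1480095·183/10000⌋=27085; principal=145365-27085=118280; balance=1480095-118280=1361815
13. interest=⌊1361815·183/10000⌋=24921; principal=145365-24921=120444; balance=1361815-120444=1241371
14. interest=⌊1241371·183/10000⌋=22717; principal=145365-22717=122648; balance=1241371-122648=1118723
15. interest=⌊1118723·183/10000⌋=20472; principal=145365-20472=124893; balance=1118723-124893=993830
16. interest=⌊993830·183/10000⌋=18187; principal=145365-18187=127178; balance=993830-127178=866652
17. interest=⌊866652·183/10000⌋=15859; principal=145365-15859=129506; balance=866652-129506=737146
18. interest=⌊737146·183/10000⌋=13489; principal=145365-13489=131876; balance=737146-131876=605270
19. interest=⌊605270·183/10000⌋=11076; principal=145365-11076=134289; balance=605270-134289=470981
20. interest=⌊470981·183/10000⌋=8618; principal=145365-8618=136747; balance=470981-136747=334234
21. interest=⌊334234·183/10000⌋=6116; principal=145365-6116=139249; balance=334234-139249=194985
22. interest=⌊194985·183/10000⌋=3568; principal=145365-3568=141797; balance=194985-141797=53188
23. interest=⌊53188·183/10000⌋=973; principal=min(145365-973,53188)=53188; balance=53188-53188=0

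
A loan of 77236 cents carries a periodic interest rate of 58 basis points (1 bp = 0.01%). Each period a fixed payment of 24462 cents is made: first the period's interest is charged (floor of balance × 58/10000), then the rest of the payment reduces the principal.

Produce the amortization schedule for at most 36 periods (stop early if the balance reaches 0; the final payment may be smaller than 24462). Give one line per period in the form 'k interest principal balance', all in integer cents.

1. interest=⌊77236·58/10000⌋=447; principal=24462-447=24015; balance=77236-24015=53221
2. interest=⌊53221·58/10000⌋=308; principal=24462-308=24154; balance=53221-24154=29067
3. interest=⌊29067·58/10000⌋=168; principal=24462-168=24294; balance=29067-24294=4773
4. interest=⌊4773·58/10000⌋=27; principal=min(24462-27,4773)=4773; balance=4773-4773=0

1 447 24015 53221
2 308 24154 29067
3 168 24294 4773
4 27 4773 0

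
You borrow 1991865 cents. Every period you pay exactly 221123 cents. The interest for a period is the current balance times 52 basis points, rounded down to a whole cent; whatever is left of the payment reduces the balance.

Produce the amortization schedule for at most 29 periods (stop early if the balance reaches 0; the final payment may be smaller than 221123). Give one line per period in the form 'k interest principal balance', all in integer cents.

1. interest=⌊1991865·52/10000⌋=10357; principal=221123-10357=210766; balance=1991865-210766=1781099
2. interest=⌊1781099·52/10000⌋=9261; principal=221123-9261=211862; balance=1781099-211862=1569237
3. interest=⌊1569237·52/10000⌋=8160; principal=221123-8160=212963; balance=1569237-212963=1356274
4. interest=⌊1356274·52/10000⌋=7052; principal=221123-7052=214071; balance=1356274-214071=1142203
5. interest=⌊1142203·52/10000⌋=5939; principal=221123-5939=215184; balance=1142203-215184=927019
6. interest=⌊927019·52/10000⌋=4820; principal=221123-4820=216303; balance=927019-216303=710716
7. interest=⌊710716·52/10000⌋=3695; principal=221123-3695=217428; balance=710716-217428=493288
8. interest=⌊493288·52/10000⌋=2565; principal=221123-2565=218558; balance=493288-218558=274730
9. interest=⌊274730·52/10000⌋=1428; principal=221123-1428=219695; balance=274730-219695=55035
10. interest=⌊55035·52/10000⌋=286; principal=min(221123-286,55035)=55035; balance=55035-55035=0

1 10357 210766 1781099
2 9261 211862 1569237
3 8160 212963 1356274
4 7052 214071 1142203
5 5939 215184 927019
6 4820 216303 710716
7 3695 217428 493288
8 2565 218558 274730
9 1428 219695 55035
10 286 55035 0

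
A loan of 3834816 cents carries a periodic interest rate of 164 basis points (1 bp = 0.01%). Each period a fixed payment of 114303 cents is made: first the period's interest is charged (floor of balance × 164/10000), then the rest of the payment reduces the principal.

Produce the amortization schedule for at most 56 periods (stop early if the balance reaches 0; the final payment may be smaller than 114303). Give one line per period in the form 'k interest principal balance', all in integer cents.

1. interest=⌊3834816·164/10000⌋=62890; principal=114303-62890=51413; balance=3834816-51413=3783403
2. interest=⌊3783403·164/10000⌋=62047; principal=114303-62047=52256; balance=3783403-52256=3731147
3. interest=⌊3731147·164/10000⌋=61190; principal=114303-61190=53113; balance=3731147-53113=3678034
4. interest=⌊3678034·164/10000⌋=60319; principal=114303-60319=53984; balance=3678034-53984=3624050
5. interest=⌊3624050·164/10000⌋=59434; principal=114303-59434=54869; balance=3624050-54869=3569181
6. interest=⌊3569181·164/10000⌋=58534; principal=114303-58534=55769; balance=3569181-55769=3513412
7. interest=⌊3513412·164/10000⌋=57619; principal=114303-57619=56684; balance=3513412-56684=3456728
8. interest=⌊3456728·164/10000⌋=56690; principal=114303-56690=57613; balance=3456728-57613=3399115
9. interest=⌊3399115·164/10000⌋=55745; principal=114303-55745=58558; balance=3399115-58558=3340557
10. interest=⌊3340557·164/10000⌋=54785; principal=114303-54785=59518; balance=3340557-59518=3281039
11. interest=⌊3281039·164/10000⌋=53809; principal=114303-53809=60494; balance=3281039-60494=3220545
12. interest=⌊3220545·164/10000⌋=52816; principal=114303-52816=61487; balance=3220545-61487=3159058
13. interest=⌊3159058·164/10000⌋=51808; principal=114303-51808=62495; balance=3159058-62495=3096563
14. interest=⌊3096563·164/10000⌋=50783; principal=114303-50783=63520; balance=3096563-63520=3033043
15. interest=⌊3033043·164/10000⌋=49741; principal=114303-49741=64562; balance=3033043-64562=2968481
16. interest=⌊2968481·164/10000⌋=48683; principal=114303-48683=65620; balance=2968481-65620=2902861
17. interest=⌊2902861·164/10000⌋=47606; principal=114303-47606=66697; balance=2902861-66697=2836164
18. interest=⌊2836164·164/10000⌋=46513; principal=114303-46513=67790; balance=2836164-67790=2768374
19. interest=⌊2768374·164/10000⌋=45401; principal=114303-45401=68902; balance=2768374-68902=2699472
20. interest=⌊2699472·164/10000⌋=44271; principal=114303-44271=70032; balance=2699472-70032=2629440
21. interest=⌊2629440·164/10000⌋=43122; principal=114303-43122=71181; balance=2629440-71181=2558259
22. interest=⌊2558259·164/10000⌋=41955; principal=114303-41955=72348; balance=2558259-72348=2485911
23. interest=⌊2485911·164/10000⌋=40768; principal=114303-40768=73535; balance=2485911-73535=2412376
24. interest=⌊2412376·164/10000⌋=39562; principal=114303-39562=74741; balance=2412376-74741=2337635
25. interest=⌊2337635·164/10000⌋=38337; principal=114303-38337=75966; balance=2337635-75966=2261669
26. interest=⌊2261669·164/10000⌋=37091; principal=114303-37091=77212; balance=2261669-77212=2184457
27. interest=⌊2184457·164/10000⌋=35825; principal=114303-35825=78478; balance=2184457-78478=2105979
28. interest=⌊2105979·164/10000⌋=34538; principal=114303-34538=79765; balance=2105979-79765=2026214
29. interest=⌊2026214·164/10000⌋=33229; principal=114303-33229=81074; balance=2026214-81074=1945140
30. interest=⌊1945140·164/10000⌋=31900; principal=114303-31900=82403; balance=1945140-82403=1862737
31. interest=⌊1862737·164/10000⌋=30548; principal=114303-30548=83755; balance=1862737-83755=1778982
32. interest=⌊1778982·164/10000⌋=29175; principal=114303-29175=85128; balance=1778982-85128=1693854
33. interest=⌊1693854·164/10000⌋=27779; principal=114303-27779=86524; balance=1693854-86524=1607330
34. interest=⌊1607330·164/10000⌋=26360; principal=114303-26360=87943; balance=1607330-87943=1519387
35. interest=⌊1519387·164/10000⌋=24917; principal=114303-24917=89386; balance=1519387-89386=1430001
36. interest=⌊1430001·164/10000⌋=23452; principal=114303-23452=90851; balance=1430001-90851=1339150
37. interest=⌊1339150·164/10000⌋=21962; principal=114303-21962=92341; balance=1339150-92341=1246809
38. interest=⌊1246809·164/10000⌋=20447; principal=114303-20447=93856; balance=1246809-93856=1152953
39. interest=⌊1152953·164/10000⌋=18908; principal=114303-18908=95395; balance=1152953-95395=1057558
40. interest=⌊1057558·164/10000⌋=17343; principal=114303-17343=96960; balance=1057558-96960=960598
41. interest=⌊960598·164/10000⌋=15753; principal=114303-15753=98550; balance=960598-98550=862048
42. interest=⌊862048·164/10000⌋=14137; principal=114303-14137=100166; balance=862048-100166=761882
43. interest=⌊761882·164/10000⌋=12494; principal=114303-12494=101809; balance=761882-101809=660073
44. interest=⌊660073·164/10000⌋=10825; principal=114303-10825=103478; balance=660073-103478=556595
45. interest=⌊556595·164/10000⌋=9128; principal=114303-9128=105175; balance=556595-105175=451420
46. interest=⌊451420·164/10000⌋=7403; principal=114303-7403=106900; balance=451420-106900=344520
47. interest=⌊344520·164/10000⌋=5650; principal=114303-5650=108653; balance=344520-108653=235867
48. interest=⌊235867·164/10000⌋=3868; principal=114303-3868=110435; balance=235867-110435=125432
49. interest=⌊125432·164/10000⌋=2057; principal=114303-2057=112246; balance=125432-112246=13186
50. interest=⌊13186·164/10000⌋=216; principal=min(114303-216,13186)=13186; balance=13186-13186=0

1 62890 51413 3783403
2 62047 52256 3731147
3 61190 53113 3678034
4 60319 53984 3624050
5 59434 54869 3569181
6 58534 55769 3513412
7 57619 56684 3456728
8 56690 57613 3399115
9 55745 58558 3340557
10 54785 59518 3281039
11 53809 60494 3220545
12 52816 61487 3159058
13 51808 62495 3096563
14 50783 63520 3033043
15 49741 64562 2968481
16 48683 65620 2902861
17 47606 66697 2836164
18 46513 67790 2768374
19 45401 68902 2699472
20 44271 70032 2629440
21 43122 71181 2558259
22 41955 72348 2485911
23 40768 73535 2412376
24 39562 74741 2337635
25 38337 75966 2261669
26 37091 77212 2184457
27 35825 78478 2105979
28 34538 79765 2026214
29 33229 81074 1945140
30 31900 82403 1862737
31 30548 83755 1778982
32 29175 85128 1693854
33 27779 86524 1607330
34 26360 87943 1519387
35 24917 89386 1430001
36 23452 90851 1339150
37 21962 92341 1246809
38 20447 93856 1152953
39 18908 95395 1057558
40 17343 96960 960598
41 15753 98550 862048
42 14137 100166 761882
43 12494 101809 660073
44 10825 103478 556595
45 9128 105175 451420
46 7403 106900 344520
47 5650 108653 235867
48 3868 110435 125432
49 2057 112246 13186
50 216 13186 0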